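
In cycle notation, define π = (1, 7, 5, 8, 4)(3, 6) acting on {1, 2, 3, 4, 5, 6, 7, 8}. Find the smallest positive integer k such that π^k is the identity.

10

The disjoint cycles have lengths 5, 2, 1.
The order of π is the least common multiple of its cycle lengths: lcm(5, 2) = 10.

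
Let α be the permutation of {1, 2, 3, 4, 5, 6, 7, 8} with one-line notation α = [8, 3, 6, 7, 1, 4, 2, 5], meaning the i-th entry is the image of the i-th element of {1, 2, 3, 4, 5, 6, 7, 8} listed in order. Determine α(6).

4

6 is element number 6 of the domain, and entry number 6 of the one-line form is 4, so α(6) = 4.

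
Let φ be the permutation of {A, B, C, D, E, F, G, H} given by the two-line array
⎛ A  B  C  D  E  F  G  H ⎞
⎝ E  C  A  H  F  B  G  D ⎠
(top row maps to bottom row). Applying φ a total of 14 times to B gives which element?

Tracing B → C → … returns to B after 5 steps, so B lies in a 5-cycle (A, E, F, B, C).
Powers repeat with period 5 on this cycle, and 14 mod 5 = 4, so φ^14(B) = φ^4(B).
Stepping 4 places around the cycle: B → C → A → E → F.

F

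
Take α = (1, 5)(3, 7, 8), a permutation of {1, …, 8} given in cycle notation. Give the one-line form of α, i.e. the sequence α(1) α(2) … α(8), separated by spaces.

5 2 7 4 1 6 8 3

Reading each image from the cycles: 1→5, 2→2, 3→7, 4→4, 5→1, 6→6, 7→8, 8→3.
Listing these in domain order gives 5 2 7 4 1 6 8 3.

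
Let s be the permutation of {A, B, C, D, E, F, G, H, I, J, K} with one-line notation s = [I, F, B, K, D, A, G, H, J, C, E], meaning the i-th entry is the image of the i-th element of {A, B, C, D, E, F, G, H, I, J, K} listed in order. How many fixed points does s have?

2

The fixed points (elements with s(x) = x) are {G, H}, so there are 2.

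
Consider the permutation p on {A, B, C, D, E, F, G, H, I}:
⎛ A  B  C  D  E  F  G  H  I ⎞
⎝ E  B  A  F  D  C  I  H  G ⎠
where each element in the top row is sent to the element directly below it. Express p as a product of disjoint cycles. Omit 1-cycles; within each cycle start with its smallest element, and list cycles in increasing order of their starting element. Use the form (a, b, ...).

(A, E, D, F, C)(G, I)

Iterating p from A gives A → E → D → F → C → A; that is the 5-cycle (A, E, D, F, C).
Repeating from the next unused element and collecting all non-trivial cycles gives (A, E, D, F, C)(G, I).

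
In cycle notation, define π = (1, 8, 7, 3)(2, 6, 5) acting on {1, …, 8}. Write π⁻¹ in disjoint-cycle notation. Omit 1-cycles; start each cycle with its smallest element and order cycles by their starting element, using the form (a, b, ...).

If π sends a → b within a cycle, π⁻¹ sends b → a; equivalently, reverse each cycle.
Reversing each cycle of π and rotating so the smallest element leads gives (1, 3, 7, 8)(2, 5, 6).

(1, 3, 7, 8)(2, 5, 6)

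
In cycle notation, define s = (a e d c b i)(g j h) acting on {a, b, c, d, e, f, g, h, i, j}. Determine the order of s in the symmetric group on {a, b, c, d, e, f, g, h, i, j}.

6

The disjoint cycles have lengths 6, 3, 1.
The order is lcm(6, 3) = 6.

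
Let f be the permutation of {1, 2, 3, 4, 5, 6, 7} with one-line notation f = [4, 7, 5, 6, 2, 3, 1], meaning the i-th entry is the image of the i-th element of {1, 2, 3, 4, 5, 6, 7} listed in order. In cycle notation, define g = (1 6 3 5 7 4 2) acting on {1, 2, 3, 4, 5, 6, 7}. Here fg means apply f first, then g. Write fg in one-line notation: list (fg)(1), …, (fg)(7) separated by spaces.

2 4 7 3 1 5 6

(fg)(x) = g(f(x)). Computing each image: g(f(1)) = g(4) = 2, g(f(2)) = g(7) = 4, g(f(3)) = g(5) = 7, g(f(4)) = g(6) = 3, g(f(5)) = g(2) = 1, g(f(6)) = g(3) = 5, g(f(7)) = g(1) = 6.
Hence fg = [2 4 7 3 1 5 6].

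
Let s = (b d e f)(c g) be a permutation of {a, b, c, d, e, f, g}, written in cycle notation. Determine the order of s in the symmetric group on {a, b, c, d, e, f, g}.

The disjoint cycles have lengths 4, 2, 1.
The order is lcm(4, 2) = 4.

4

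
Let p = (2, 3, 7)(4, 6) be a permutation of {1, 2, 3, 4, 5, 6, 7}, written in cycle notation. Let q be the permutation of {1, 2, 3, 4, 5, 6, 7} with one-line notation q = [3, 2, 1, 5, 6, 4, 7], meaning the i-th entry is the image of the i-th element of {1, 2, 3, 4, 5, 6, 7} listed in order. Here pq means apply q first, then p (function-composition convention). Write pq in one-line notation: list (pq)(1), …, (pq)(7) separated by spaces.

7 3 1 5 4 6 2

Chase each element through q then p: 1 → 3 → 7; 2 → 2 → 3; 3 → 1 → 1; 4 → 5 → 5; 5 → 6 → 4; 6 → 4 → 6; 7 → 7 → 2.
Collecting the images, pq = [7 3 1 5 4 6 2].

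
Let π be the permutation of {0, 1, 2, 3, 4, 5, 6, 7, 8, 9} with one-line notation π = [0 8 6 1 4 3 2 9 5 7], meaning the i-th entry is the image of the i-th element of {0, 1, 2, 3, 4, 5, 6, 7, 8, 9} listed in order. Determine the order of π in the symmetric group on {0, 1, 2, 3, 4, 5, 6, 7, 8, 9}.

4

Writing π as disjoint cycles, the cycle lengths are 4, 2, 2, 1, 1.
The order is lcm(4, 2, 2) = 4.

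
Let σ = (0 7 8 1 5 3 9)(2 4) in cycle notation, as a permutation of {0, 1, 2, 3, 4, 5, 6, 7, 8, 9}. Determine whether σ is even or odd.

odd

The cycle lengths are 7, 2, 1.
A cycle is odd iff its length is even; σ has 1 even-length cycle, so sgn(σ) = (−1)^1 and σ is odd.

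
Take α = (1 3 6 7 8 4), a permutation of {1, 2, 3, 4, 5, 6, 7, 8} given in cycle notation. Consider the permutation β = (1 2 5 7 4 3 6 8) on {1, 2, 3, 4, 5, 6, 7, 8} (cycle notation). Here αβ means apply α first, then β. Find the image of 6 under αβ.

4

First apply α: α(6) = 7, then β(7) = 4. Thus (αβ)(6) = 4.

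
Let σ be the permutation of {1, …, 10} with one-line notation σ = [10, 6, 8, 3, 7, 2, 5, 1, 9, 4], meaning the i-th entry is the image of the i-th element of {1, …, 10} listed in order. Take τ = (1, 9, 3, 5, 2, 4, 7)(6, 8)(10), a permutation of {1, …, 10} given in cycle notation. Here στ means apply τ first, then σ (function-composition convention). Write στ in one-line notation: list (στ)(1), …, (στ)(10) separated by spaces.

Chase each element through τ then σ: 1 → 9 → 9; 2 → 4 → 3; 3 → 5 → 7; 4 → 7 → 5; 5 → 2 → 6; 6 → 8 → 1; 7 → 1 → 10; 8 → 6 → 2; 9 → 3 → 8; 10 → 10 → 4.
Collecting the images, στ = [9 3 7 5 6 1 10 2 8 4].

9 3 7 5 6 1 10 2 8 4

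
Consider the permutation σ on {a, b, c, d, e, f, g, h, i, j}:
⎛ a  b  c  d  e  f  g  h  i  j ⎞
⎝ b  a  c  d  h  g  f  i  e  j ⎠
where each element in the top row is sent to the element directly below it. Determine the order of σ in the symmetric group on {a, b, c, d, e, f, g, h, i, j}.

Decomposing into disjoint cycles gives cycle lengths 3, 2, 2, 1, 1, 1.
Since disjoint cycles commute, ord(σ) = lcm(3, 2, 2) = 6.

6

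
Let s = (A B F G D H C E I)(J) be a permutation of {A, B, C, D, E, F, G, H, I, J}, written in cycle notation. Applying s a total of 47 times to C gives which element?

I

C lies in the 9-cycle (A B F G D H C E I).
Powers repeat with period 9 on this cycle, and 47 mod 9 = 2, so s^47(C) = s^2(C).
Advancing 2 steps from C: C → E → I.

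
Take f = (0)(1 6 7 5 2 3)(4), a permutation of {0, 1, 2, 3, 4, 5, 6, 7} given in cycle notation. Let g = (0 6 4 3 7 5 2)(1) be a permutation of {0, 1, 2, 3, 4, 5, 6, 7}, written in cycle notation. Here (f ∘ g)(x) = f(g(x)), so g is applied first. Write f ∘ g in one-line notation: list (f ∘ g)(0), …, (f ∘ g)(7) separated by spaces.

7 6 0 5 1 3 4 2

Chase each element through g then f: 0 → 6 → 7; 1 → 1 → 6; 2 → 0 → 0; 3 → 7 → 5; 4 → 3 → 1; 5 → 2 → 3; 6 → 4 → 4; 7 → 5 → 2.
So f ∘ g in one-line form is 7 6 0 5 1 3 4 2.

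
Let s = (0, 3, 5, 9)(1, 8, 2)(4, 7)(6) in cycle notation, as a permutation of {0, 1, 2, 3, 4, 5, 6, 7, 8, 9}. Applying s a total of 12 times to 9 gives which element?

9

9 lies in the 4-cycle (0, 3, 5, 9).
Since the cycle has length 4, s^12 acts on it the same as s^0 (12 mod 4 = 0).
So s^12(9) = 9.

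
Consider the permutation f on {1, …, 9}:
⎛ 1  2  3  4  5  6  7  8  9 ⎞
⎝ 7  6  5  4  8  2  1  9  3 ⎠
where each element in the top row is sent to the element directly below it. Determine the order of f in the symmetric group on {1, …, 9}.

Decomposing into disjoint cycles gives cycle lengths 4, 2, 2, 1.
Since disjoint cycles commute, ord(f) = lcm(4, 2, 2) = 4.

4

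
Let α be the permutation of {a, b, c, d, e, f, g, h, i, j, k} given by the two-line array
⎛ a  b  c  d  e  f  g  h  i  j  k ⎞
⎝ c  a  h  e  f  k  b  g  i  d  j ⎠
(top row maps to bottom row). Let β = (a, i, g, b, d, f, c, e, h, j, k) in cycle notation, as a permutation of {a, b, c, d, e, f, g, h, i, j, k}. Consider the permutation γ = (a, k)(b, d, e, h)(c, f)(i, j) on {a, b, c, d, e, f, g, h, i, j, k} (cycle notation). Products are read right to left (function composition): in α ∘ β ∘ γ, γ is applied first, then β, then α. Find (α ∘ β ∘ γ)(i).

j

(α ∘ β ∘ γ)(i) = α(β(γ(i))). γ(i) = j, then β(j) = k, then α(k) = j, so the result is j.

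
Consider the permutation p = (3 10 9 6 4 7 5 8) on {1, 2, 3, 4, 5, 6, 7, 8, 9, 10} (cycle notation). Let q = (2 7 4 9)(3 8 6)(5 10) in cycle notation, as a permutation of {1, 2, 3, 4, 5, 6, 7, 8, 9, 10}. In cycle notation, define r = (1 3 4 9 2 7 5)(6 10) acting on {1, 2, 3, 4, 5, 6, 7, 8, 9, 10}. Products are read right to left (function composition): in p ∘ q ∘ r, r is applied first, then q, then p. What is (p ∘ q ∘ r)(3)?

Apply the permutations in order: r(3) = 4, then q(4) = 9, then p(9) = 6. So (p ∘ q ∘ r)(3) = 6.

6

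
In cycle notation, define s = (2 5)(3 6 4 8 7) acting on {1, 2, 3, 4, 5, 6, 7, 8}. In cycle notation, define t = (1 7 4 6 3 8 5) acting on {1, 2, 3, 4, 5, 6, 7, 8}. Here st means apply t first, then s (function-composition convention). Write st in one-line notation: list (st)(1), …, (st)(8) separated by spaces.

For each element, apply t then s: 1 → 7 → 3; 2 → 2 → 5; 3 → 8 → 7; 4 → 6 → 4; 5 → 1 → 1; 6 → 3 → 6; 7 → 4 → 8; 8 → 5 → 2.
Collecting the images, st = [3 5 7 4 1 6 8 2].

3 5 7 4 1 6 8 2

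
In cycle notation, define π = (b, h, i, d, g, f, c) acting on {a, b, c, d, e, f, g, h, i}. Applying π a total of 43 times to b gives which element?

b lies in the 7-cycle (b, h, i, d, g, f, c).
Powers repeat with period 7 on this cycle, and 43 mod 7 = 1, so π^43(b) = π^1(b).
Advancing 1 step from b: b → h.

h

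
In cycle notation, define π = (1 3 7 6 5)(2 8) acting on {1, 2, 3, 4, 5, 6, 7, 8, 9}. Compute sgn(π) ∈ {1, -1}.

-1

The cycle lengths are 5, 2, 1, 1.
A cycle is odd iff its length is even; π has 1 even-length cycle, so sgn(π) = (−1)^1 and π is odd.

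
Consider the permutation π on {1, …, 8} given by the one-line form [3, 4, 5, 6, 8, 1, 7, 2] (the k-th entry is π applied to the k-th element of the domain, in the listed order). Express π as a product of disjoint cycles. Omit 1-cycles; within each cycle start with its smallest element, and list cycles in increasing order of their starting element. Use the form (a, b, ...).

(1, 3, 5, 8, 2, 4, 6)

From 1: 1 → 3 → 5 → 8 → 2 → 4 → 6 → 1, closing the cycle (1, 3, 5, 8, 2, 4, 6).
Continuing from each remaining unvisited element yields (1, 3, 5, 8, 2, 4, 6).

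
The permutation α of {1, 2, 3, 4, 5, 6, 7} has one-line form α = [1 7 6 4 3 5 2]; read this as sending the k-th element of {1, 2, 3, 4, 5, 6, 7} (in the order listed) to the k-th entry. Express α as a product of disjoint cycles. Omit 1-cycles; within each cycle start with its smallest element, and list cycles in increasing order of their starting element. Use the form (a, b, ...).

(2, 7)(3, 6, 5)

Iterating α from 2 gives 2 → 7 → 2; that is the 2-cycle (2, 7).
Continuing from each remaining unvisited element yields (2, 7)(3, 6, 5).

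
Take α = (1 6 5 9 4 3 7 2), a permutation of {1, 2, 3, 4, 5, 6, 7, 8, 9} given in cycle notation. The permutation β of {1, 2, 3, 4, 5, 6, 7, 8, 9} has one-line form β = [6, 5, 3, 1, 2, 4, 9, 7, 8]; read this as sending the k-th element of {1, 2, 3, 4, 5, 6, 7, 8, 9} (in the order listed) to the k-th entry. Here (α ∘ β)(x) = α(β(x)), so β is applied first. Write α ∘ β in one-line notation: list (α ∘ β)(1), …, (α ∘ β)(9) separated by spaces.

5 9 7 6 1 3 4 2 8

For each element, apply β then α: 1 → 6 → 5; 2 → 5 → 9; 3 → 3 → 7; 4 → 1 → 6; 5 → 2 → 1; 6 → 4 → 3; 7 → 9 → 4; 8 → 7 → 2; 9 → 8 → 8.
Collecting the images, α ∘ β = [5 9 7 6 1 3 4 2 8].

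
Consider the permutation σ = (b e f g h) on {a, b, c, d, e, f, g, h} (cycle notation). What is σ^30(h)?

h lies in the 5-cycle (b e f g h).
On a 5-cycle, σ^5 is the identity, so σ^30 = σ^0 there (30 ≡ 0 mod 5).
So σ^30(h) = h.

h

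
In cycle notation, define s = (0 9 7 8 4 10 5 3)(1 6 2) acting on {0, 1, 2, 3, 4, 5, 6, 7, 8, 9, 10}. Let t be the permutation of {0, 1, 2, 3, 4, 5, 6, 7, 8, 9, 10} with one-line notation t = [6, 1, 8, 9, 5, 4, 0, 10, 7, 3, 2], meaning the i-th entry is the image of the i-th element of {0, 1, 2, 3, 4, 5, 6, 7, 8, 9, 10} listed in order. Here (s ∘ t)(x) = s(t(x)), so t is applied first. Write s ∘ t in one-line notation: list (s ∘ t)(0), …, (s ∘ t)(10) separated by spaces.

2 6 4 7 3 10 9 5 8 0 1

(s ∘ t)(x) = s(t(x)). Computing each image: s(t(0)) = s(6) = 2, s(t(1)) = s(1) = 6, s(t(2)) = s(8) = 4, s(t(3)) = s(9) = 7, s(t(4)) = s(5) = 3, s(t(5)) = s(4) = 10, s(t(6)) = s(0) = 9, s(t(7)) = s(10) = 5, s(t(8)) = s(7) = 8, s(t(9)) = s(3) = 0, s(t(10)) = s(2) = 1.
Hence s ∘ t = [2 6 4 7 3 10 9 5 8 0 1].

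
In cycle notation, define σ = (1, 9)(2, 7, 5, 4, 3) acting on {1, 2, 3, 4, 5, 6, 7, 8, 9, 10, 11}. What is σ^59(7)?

2

7 lies in the 5-cycle (2, 7, 5, 4, 3).
Since the cycle has length 5, σ^59 acts on it the same as σ^4 (59 mod 5 = 4).
Stepping 4 places around the cycle: 7 → 5 → 4 → 3 → 2.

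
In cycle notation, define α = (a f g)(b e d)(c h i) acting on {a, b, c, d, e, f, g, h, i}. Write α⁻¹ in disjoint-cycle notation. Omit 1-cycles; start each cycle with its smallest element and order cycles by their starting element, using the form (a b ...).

(a g f)(b d e)(c i h)

The inverse reverses each cycle.
Reversing each cycle of α and rotating so the smallest element leads gives (a g f)(b d e)(c i h).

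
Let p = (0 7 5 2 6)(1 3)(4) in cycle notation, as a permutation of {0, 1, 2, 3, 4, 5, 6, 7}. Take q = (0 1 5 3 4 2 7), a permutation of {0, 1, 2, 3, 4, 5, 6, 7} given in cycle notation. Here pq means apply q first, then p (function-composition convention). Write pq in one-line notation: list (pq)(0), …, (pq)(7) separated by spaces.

(pq)(x) = p(q(x)). Computing each image: p(q(0)) = p(1) = 3, p(q(1)) = p(5) = 2, p(q(2)) = p(7) = 5, p(q(3)) = p(4) = 4, p(q(4)) = p(2) = 6, p(q(5)) = p(3) = 1, p(q(6)) = p(6) = 0, p(q(7)) = p(0) = 7.
Hence pq = [3 2 5 4 6 1 0 7].

3 2 5 4 6 1 0 7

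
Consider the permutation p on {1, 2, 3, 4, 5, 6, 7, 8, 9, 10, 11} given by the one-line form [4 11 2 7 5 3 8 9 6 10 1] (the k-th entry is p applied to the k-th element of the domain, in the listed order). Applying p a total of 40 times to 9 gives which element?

Tracing 9 → 6 → … returns to 9 after 9 steps, so 9 lies in a 9-cycle (1 4 7 8 9 6 3 2 11).
On a 9-cycle, p^9 is the identity, so p^40 = p^4 there (40 ≡ 4 mod 9).
Stepping 4 places around the cycle: 9 → 6 → 3 → 2 → 11.

11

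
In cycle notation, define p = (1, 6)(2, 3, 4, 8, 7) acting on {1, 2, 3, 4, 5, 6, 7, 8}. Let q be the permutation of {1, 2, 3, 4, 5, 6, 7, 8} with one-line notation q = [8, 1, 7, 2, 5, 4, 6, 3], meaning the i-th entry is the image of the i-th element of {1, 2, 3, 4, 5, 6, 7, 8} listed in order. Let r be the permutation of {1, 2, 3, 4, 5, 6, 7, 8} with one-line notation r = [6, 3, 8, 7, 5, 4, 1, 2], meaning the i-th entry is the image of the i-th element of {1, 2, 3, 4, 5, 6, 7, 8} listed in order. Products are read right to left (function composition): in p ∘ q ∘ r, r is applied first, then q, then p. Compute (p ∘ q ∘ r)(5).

Apply the permutations in order: r(5) = 5, then q(5) = 5, then p(5) = 5. So (p ∘ q ∘ r)(5) = 5.

5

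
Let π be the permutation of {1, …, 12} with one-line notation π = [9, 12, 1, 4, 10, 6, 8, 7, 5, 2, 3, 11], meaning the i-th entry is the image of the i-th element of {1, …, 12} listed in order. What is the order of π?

The disjoint-cycle form of π has cycle lengths 8, 2, 1, 1.
Since disjoint cycles commute, ord(π) = lcm(8, 2) = 8.

8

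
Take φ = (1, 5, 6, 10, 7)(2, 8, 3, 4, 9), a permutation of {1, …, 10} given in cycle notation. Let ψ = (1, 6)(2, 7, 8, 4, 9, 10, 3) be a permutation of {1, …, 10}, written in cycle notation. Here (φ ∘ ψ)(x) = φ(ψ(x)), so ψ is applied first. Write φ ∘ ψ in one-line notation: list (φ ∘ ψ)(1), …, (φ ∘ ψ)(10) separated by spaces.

Chase each element through ψ then φ: 1 → 6 → 10; 2 → 7 → 1; 3 → 2 → 8; 4 → 9 → 2; 5 → 5 → 6; 6 → 1 → 5; 7 → 8 → 3; 8 → 4 → 9; 9 → 10 → 7; 10 → 3 → 4.
So φ ∘ ψ in one-line form is 10 1 8 2 6 5 3 9 7 4.

10 1 8 2 6 5 3 9 7 4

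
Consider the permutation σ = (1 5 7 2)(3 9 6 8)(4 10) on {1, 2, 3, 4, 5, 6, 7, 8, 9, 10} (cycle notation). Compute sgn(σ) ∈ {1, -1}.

The cycle lengths are 4, 4, 2.
A cycle is odd iff its length is even; σ has 3 even-length cycles, so sgn(σ) = (−1)^3 and σ is odd.

-1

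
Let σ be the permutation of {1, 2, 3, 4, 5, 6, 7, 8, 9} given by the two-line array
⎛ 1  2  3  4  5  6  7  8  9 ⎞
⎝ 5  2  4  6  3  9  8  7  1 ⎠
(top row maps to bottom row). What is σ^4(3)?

1

Tracing 3 → 4 → … returns to 3 after 6 steps, so 3 lies in a 6-cycle (1 5 3 4 6 9).
Stepping 4 places around the cycle: 3 → 4 → 6 → 9 → 1.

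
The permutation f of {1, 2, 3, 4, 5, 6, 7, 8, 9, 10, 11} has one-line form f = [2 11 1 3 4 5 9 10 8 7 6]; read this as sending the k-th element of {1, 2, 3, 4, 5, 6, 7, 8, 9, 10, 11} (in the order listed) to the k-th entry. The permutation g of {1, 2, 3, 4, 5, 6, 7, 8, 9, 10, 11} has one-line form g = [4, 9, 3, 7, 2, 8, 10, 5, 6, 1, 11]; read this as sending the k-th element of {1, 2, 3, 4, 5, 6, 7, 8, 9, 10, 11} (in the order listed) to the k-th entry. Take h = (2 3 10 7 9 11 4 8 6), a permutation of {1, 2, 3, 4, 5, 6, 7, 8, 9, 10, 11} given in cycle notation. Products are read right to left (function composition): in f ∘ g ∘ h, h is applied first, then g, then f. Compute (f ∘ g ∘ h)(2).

1

Chase 2: h(2) = 3; g(3) = 3; f(3) = 1. Hence (f ∘ g ∘ h)(2) = 1.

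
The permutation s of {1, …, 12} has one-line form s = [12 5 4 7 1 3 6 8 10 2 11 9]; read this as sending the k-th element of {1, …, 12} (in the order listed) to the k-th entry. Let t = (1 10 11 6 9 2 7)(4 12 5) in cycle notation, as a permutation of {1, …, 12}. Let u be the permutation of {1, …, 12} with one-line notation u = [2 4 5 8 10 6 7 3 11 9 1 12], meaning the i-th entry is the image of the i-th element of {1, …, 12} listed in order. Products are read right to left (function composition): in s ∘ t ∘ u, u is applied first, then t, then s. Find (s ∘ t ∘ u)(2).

Chase 2: u(2) = 4; t(4) = 12; s(12) = 9. Hence (s ∘ t ∘ u)(2) = 9.

9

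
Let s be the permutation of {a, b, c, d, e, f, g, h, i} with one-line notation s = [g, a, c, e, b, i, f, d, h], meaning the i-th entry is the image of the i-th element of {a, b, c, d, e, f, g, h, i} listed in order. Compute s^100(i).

b

Tracing i → h → … returns to i after 8 steps, so i lies in an 8-cycle (a, g, f, i, h, d, e, b).
Since the cycle has length 8, s^100 acts on it the same as s^4 (100 mod 8 = 4).
Advancing 4 steps from i: i → h → d → e → b.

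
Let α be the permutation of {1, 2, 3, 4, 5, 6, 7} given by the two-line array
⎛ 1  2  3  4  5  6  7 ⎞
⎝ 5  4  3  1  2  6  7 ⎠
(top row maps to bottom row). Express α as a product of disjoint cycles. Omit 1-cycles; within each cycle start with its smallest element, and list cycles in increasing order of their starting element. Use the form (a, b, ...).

Start at 1 and follow images: 1 → 5 → 2 → 4 → 1, giving the cycle (1, 5, 2, 4).
Repeating from the next unused element and collecting all non-trivial cycles gives (1, 5, 2, 4).

(1, 5, 2, 4)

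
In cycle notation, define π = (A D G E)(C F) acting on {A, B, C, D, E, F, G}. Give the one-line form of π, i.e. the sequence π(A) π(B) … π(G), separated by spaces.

Each element maps to the next entry in its cycle (wrapping to the front): A↦D, B↦B, C↦F, D↦G, E↦A, F↦C, G↦E.
Listing these in domain order gives D B F G A C E.

D B F G A C E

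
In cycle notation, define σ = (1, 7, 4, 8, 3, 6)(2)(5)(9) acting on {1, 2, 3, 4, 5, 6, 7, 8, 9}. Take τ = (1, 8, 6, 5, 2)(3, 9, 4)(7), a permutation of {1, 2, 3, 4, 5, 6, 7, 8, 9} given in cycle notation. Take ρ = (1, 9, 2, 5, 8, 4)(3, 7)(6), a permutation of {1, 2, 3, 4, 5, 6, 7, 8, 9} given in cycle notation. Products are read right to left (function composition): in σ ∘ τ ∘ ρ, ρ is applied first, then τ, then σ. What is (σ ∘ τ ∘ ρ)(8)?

Chase 8: ρ(8) = 4; τ(4) = 3; σ(3) = 6. Hence (σ ∘ τ ∘ ρ)(8) = 6.

6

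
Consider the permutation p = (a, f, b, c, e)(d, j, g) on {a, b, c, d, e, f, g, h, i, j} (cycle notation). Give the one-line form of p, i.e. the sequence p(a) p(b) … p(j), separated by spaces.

f c e j a b d h i g

Reading each image from the cycles: a↦f, b↦c, c↦e, d↦j, e↦a, f↦b, g↦d, h↦h, i↦i, j↦g.
So the one-line form is f c e j a b d h i g.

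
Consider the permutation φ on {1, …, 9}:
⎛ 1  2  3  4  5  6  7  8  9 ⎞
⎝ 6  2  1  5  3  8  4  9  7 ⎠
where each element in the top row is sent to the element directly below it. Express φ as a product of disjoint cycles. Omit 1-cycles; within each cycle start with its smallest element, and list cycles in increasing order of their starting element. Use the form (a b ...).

From 1: 1 → 6 → 8 → 9 → 7 → 4 → 5 → 3 → 1, closing the cycle (1 6 8 9 7 4 5 3).
Repeating from the next unused element and collecting all non-trivial cycles gives (1 6 8 9 7 4 5 3).

(1 6 8 9 7 4 5 3)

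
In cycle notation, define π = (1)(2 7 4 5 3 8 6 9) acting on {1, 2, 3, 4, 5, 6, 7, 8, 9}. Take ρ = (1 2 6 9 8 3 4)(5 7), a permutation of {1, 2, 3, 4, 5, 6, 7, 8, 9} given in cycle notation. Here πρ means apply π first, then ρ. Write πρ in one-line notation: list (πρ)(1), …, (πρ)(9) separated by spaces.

2 5 3 7 4 8 1 9 6

Chase each element through π then ρ: 1 → 1 → 2; 2 → 7 → 5; 3 → 8 → 3; 4 → 5 → 7; 5 → 3 → 4; 6 → 9 → 8; 7 → 4 → 1; 8 → 6 → 9; 9 → 2 → 6.
So πρ in one-line form is 2 5 3 7 4 8 1 9 6.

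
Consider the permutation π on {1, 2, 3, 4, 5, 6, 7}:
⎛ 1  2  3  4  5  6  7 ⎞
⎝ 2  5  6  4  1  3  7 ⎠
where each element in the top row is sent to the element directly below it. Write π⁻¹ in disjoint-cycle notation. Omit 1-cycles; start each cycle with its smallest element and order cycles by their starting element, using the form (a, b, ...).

First write π in disjoint cycles: (1, 2, 5)(3, 6).
The inverse reverses every cycle; in canonical form, π⁻¹ = (1, 5, 2)(3, 6).

(1, 5, 2)(3, 6)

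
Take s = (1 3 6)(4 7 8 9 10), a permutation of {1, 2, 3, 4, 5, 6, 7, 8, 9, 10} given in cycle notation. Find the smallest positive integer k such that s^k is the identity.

The cycle type of s is (5, 3, 1, 1).
The order is lcm(5, 3) = 15.

15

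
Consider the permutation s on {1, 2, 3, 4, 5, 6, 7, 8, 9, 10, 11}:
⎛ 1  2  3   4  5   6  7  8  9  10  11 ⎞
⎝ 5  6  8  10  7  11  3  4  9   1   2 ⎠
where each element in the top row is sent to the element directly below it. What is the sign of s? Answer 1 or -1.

1

In disjoint-cycle form the cycle lengths are 7, 3, 1.
A cycle is odd iff its length is even; s has 0 even-length cycles, so sgn(s) = (−1)^0 and s is even.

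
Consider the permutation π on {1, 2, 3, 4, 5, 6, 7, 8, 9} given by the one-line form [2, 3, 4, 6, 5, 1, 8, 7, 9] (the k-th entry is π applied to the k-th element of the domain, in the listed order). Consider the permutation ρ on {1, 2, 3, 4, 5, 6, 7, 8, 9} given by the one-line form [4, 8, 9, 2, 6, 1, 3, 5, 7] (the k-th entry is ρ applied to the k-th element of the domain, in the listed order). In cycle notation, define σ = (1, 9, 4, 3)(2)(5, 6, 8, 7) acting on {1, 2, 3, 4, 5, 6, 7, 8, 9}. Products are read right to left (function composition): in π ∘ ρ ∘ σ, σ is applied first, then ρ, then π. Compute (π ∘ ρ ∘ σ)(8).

4

Chase 8: σ(8) = 7; ρ(7) = 3; π(3) = 4. Hence (π ∘ ρ ∘ σ)(8) = 4.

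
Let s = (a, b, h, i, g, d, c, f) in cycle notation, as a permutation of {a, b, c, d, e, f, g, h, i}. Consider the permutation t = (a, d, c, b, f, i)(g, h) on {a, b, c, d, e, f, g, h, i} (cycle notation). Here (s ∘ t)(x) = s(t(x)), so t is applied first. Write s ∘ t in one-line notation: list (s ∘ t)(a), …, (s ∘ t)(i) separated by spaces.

c a h f e g i d b

For each element, apply t then s: a → d → c; b → f → a; c → b → h; d → c → f; e → e → e; f → i → g; g → h → i; h → g → d; i → a → b.
Collecting the images, s ∘ t = [c a h f e g i d b].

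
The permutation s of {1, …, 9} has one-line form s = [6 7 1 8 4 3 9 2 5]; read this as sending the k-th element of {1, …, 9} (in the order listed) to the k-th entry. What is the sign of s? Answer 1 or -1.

In disjoint-cycle form the cycle lengths are 6, 3.
A cycle of length ℓ contributes ℓ−1 transpositions, so s is a product of 5 + 2 = 7 transpositions — odd.

-1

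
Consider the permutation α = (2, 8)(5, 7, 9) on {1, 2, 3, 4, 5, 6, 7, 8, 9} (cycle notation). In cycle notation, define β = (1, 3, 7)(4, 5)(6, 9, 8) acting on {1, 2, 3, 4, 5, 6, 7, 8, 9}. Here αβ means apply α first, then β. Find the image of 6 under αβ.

9

(αβ)(6) = β(α(6)). α(6) = 6, then β(6) = 9. So (αβ)(6) = 9.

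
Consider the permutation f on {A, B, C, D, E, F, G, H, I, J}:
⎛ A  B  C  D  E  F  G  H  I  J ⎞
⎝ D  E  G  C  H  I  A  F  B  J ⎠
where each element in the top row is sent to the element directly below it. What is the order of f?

Decomposing into disjoint cycles gives cycle lengths 5, 4, 1.
Since disjoint cycles commute, ord(f) = lcm(5, 4) = 20.

20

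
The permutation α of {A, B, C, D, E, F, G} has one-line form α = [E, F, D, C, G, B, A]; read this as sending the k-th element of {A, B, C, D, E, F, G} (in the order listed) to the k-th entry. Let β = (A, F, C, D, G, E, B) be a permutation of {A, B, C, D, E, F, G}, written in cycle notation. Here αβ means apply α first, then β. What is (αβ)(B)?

C

(αβ)(B) = β(α(B)). α(B) = F, then β(F) = C. So (αβ)(B) = C.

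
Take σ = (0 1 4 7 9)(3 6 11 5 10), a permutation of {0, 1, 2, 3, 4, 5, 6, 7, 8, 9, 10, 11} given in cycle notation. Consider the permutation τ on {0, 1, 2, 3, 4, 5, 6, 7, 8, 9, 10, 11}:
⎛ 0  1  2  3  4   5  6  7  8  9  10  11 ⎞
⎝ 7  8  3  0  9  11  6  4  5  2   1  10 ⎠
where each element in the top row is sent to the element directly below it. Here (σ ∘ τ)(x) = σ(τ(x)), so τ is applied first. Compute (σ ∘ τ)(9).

2

(σ ∘ τ)(9) = σ(τ(9)). τ(9) = 2, then σ(2) = 2. So (σ ∘ τ)(9) = 2.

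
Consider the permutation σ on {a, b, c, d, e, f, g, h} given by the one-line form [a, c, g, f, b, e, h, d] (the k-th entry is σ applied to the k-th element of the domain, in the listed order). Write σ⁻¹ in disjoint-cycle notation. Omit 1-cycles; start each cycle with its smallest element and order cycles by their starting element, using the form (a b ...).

The cycle decomposition of σ is (b c g h d f e).
The inverse reverses every cycle; in canonical form, σ⁻¹ = (b e f d h g c).

(b e f d h g c)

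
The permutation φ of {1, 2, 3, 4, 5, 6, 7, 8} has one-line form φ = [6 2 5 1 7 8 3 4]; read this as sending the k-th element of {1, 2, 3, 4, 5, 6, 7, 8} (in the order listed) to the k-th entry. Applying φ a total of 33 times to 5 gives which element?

Tracing 5 → 7 → … returns to 5 after 3 steps, so 5 lies in a 3-cycle (3 5 7).
Since the cycle has length 3, φ^33 acts on it the same as φ^0 (33 mod 3 = 0).
So φ^33(5) = 5.

5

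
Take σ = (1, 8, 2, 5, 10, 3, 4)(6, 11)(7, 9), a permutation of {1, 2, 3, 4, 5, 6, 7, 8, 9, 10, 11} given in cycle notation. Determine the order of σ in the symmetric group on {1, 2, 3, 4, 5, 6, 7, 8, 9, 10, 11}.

The cycle type of σ is (7, 2, 2).
Since disjoint cycles commute, ord(σ) = lcm(7, 2, 2) = 14.

14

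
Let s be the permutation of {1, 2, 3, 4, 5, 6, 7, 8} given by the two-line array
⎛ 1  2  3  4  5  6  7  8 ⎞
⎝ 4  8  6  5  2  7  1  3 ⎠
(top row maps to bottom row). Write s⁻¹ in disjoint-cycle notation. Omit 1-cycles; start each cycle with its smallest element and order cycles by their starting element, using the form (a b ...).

(1 7 6 3 8 2 5 4)

First write s in disjoint cycles: (1 4 5 2 8 3 6 7).
Reversing each cycle (and rotating so the smallest element leads) gives s⁻¹ = (1 7 6 3 8 2 5 4).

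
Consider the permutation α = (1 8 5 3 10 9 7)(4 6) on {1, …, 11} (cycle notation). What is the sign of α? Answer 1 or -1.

The cycle lengths are 7, 2, 1, 1.
A cycle is odd iff its length is even; α has 1 even-length cycle, so sgn(α) = (−1)^1 and α is odd.

-1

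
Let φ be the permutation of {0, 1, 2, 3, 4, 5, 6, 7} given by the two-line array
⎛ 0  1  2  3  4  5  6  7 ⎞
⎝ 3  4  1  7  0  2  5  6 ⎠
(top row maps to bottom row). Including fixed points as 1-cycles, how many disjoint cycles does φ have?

1

The cycle decomposition is (0 3 7 6 5 2 1 4), which has 1 cycle (counting 1-cycles).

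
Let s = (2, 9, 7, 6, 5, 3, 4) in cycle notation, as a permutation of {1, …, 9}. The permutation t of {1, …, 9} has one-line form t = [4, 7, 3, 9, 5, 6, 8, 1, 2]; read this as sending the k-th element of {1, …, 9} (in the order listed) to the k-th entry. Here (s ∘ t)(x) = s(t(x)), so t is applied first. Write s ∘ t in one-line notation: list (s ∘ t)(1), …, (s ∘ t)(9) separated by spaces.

2 6 4 7 3 5 8 1 9

(s ∘ t)(x) = s(t(x)). Computing each image: s(t(1)) = s(4) = 2, s(t(2)) = s(7) = 6, s(t(3)) = s(3) = 4, s(t(4)) = s(9) = 7, s(t(5)) = s(5) = 3, s(t(6)) = s(6) = 5, s(t(7)) = s(8) = 8, s(t(8)) = s(1) = 1, s(t(9)) = s(2) = 9.
Hence s ∘ t = [2 6 4 7 3 5 8 1 9].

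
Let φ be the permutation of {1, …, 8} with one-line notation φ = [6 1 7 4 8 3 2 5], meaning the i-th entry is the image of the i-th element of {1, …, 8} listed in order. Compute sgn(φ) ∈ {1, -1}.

In disjoint-cycle form the cycle lengths are 5, 2, 1.
A cycle is odd iff its length is even; φ has 1 even-length cycle, so sgn(φ) = (−1)^1 and φ is odd.

-1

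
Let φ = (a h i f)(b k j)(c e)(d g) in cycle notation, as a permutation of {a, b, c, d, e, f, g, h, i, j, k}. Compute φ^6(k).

k

k lies in the 3-cycle (b k j).
Powers repeat with period 3 on this cycle, and 6 mod 3 = 0, so φ^6(k) = φ^0(k).
So φ^6(k) = k.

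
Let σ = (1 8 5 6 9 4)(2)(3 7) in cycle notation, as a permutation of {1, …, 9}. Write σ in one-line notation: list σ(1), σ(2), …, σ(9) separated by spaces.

8 2 7 1 6 9 3 5 4

Image by image: 1↦8, 2↦2, 3↦7, 4↦1, 5↦6, 6↦9, 7↦3, 8↦5, 9↦4.
So the one-line form is 8 2 7 1 6 9 3 5 4.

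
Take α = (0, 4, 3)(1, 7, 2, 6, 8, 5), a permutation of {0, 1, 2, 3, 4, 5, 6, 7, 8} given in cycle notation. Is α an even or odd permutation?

The cycle lengths are 6, 3.
A cycle of length ℓ contributes ℓ−1 transpositions, so α is a product of 5 + 2 = 7 transpositions — odd.

odd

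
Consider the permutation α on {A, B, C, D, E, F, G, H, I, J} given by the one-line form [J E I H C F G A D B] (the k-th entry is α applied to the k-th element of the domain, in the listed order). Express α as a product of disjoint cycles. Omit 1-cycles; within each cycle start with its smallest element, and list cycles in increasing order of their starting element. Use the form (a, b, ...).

(A, J, B, E, C, I, D, H)

Iterating α from A gives A → J → B → E → C → I → D → H → A; that is the 8-cycle (A, J, B, E, C, I, D, H).
Continuing from each remaining unvisited element yields (A, J, B, E, C, I, D, H).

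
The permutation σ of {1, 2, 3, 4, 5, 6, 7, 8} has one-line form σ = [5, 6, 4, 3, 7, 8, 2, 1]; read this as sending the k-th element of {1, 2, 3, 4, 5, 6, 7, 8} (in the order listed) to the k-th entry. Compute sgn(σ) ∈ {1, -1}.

1

In disjoint-cycle form the cycle lengths are 6, 2.
A cycle of length ℓ contributes ℓ−1 transpositions, so σ is a product of 5 + 1 = 6 transpositions — even.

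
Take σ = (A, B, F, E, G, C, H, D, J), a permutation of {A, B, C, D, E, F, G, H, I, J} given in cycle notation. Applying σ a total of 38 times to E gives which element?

C

E lies in the 9-cycle (A, B, F, E, G, C, H, D, J).
Powers repeat with period 9 on this cycle, and 38 mod 9 = 2, so σ^38(E) = σ^2(E).
Stepping 2 places around the cycle: E → G → C.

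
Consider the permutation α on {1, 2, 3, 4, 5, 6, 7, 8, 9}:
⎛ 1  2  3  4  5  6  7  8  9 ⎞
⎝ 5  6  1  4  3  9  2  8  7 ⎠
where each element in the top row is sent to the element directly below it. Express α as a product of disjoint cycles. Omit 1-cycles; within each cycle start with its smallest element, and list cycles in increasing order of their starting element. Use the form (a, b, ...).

(1, 5, 3)(2, 6, 9, 7)

From 1: 1 → 5 → 3 → 1, closing the cycle (1, 5, 3).
Continuing from each remaining unvisited element yields (1, 5, 3)(2, 6, 9, 7).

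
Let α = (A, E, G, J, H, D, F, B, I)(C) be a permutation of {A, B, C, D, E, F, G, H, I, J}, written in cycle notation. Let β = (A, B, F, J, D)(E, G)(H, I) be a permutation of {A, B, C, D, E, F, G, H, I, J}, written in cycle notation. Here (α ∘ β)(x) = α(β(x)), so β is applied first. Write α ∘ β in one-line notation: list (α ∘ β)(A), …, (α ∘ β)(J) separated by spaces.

I B C E J H G A D F

(α ∘ β)(x) = α(β(x)). Computing each image: α(β(A)) = α(B) = I, α(β(B)) = α(F) = B, α(β(C)) = α(C) = C, α(β(D)) = α(A) = E, α(β(E)) = α(G) = J, α(β(F)) = α(J) = H, α(β(G)) = α(E) = G, α(β(H)) = α(I) = A, α(β(I)) = α(H) = D, α(β(J)) = α(D) = F.
Hence α ∘ β = [I B C E J H G A D F].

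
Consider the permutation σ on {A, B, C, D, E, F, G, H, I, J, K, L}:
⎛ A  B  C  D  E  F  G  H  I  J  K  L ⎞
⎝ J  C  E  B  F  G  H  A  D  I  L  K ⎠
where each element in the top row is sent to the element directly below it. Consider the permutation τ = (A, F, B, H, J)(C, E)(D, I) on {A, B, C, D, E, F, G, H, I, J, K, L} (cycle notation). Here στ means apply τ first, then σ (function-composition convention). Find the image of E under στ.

First apply τ: τ(E) = C, then σ(C) = E. Thus (στ)(E) = E.

E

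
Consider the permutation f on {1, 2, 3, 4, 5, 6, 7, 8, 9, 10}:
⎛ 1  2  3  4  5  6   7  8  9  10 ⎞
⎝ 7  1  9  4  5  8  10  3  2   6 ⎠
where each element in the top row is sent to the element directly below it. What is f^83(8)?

2

Tracing 8 → 3 → … returns to 8 after 8 steps, so 8 lies in an 8-cycle (1 7 10 6 8 3 9 2).
Powers repeat with period 8 on this cycle, and 83 mod 8 = 3, so f^83(8) = f^3(8).
Advancing 3 steps from 8: 8 → 3 → 9 → 2.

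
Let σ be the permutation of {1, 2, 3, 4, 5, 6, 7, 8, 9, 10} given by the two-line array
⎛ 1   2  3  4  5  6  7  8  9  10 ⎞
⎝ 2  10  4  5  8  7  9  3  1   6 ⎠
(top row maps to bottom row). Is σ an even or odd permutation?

even

In disjoint-cycle form the cycle lengths are 6, 4.
A cycle is odd iff its length is even; σ has 2 even-length cycles, so sgn(σ) = (−1)^2 and σ is even.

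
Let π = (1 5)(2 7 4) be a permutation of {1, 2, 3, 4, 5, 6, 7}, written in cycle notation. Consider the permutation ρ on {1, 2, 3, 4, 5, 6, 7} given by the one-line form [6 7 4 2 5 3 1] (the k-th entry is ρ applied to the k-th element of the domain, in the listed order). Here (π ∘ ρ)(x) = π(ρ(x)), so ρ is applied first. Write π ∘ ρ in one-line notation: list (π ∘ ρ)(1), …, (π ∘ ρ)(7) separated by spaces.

For each element, apply ρ then π: 1 → 6 → 6; 2 → 7 → 4; 3 → 4 → 2; 4 → 2 → 7; 5 → 5 → 1; 6 → 3 → 3; 7 → 1 → 5.
So π ∘ ρ in one-line form is 6 4 2 7 1 3 5.

6 4 2 7 1 3 5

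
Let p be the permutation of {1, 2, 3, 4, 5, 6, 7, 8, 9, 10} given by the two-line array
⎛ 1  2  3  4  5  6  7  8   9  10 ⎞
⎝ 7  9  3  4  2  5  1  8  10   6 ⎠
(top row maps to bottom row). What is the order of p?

Decomposing into disjoint cycles gives cycle lengths 5, 2, 1, 1, 1.
The order of p is the least common multiple of its cycle lengths: lcm(5, 2) = 10.

10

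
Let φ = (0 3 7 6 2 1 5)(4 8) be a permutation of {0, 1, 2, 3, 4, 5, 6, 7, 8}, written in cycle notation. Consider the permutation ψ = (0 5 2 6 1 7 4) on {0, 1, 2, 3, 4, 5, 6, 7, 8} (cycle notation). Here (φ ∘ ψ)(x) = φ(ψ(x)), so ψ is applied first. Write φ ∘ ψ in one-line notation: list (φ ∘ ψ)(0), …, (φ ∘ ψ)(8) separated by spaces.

0 6 2 7 3 1 5 8 4

Chase each element through ψ then φ: 0 → 5 → 0; 1 → 7 → 6; 2 → 6 → 2; 3 → 3 → 7; 4 → 0 → 3; 5 → 2 → 1; 6 → 1 → 5; 7 → 4 → 8; 8 → 8 → 4.
Collecting the images, φ ∘ ψ = [0 6 2 7 3 1 5 8 4].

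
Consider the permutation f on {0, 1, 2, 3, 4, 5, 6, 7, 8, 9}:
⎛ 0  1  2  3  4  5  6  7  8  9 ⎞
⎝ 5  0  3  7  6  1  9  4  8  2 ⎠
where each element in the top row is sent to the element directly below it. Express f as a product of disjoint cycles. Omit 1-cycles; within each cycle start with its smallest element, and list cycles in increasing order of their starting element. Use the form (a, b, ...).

(0, 5, 1)(2, 3, 7, 4, 6, 9)

Iterating f from 0 gives 0 → 5 → 1 → 0; that is the 3-cycle (0, 5, 1).
Continuing from each remaining unvisited element yields (0, 5, 1)(2, 3, 7, 4, 6, 9).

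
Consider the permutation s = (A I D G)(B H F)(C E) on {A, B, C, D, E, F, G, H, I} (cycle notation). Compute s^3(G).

D

G lies in the 4-cycle (A I D G).
Stepping 3 places around the cycle: G → A → I → D.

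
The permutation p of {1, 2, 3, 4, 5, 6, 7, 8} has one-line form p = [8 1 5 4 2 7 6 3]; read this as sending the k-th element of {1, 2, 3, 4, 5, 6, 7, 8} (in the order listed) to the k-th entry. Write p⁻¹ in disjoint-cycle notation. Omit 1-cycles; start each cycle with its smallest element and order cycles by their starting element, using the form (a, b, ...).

The cycle decomposition of p is (1, 8, 3, 5, 2)(6, 7).
The inverse reverses every cycle; in canonical form, p⁻¹ = (1, 2, 5, 3, 8)(6, 7).

(1, 2, 5, 3, 8)(6, 7)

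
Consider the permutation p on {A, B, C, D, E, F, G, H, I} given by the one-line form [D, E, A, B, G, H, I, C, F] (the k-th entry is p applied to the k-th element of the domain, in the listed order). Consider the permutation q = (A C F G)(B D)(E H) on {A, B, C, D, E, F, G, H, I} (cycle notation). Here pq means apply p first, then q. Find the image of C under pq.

C

p(C) = A, then q(A) = C; composing gives (pq)(C) = C.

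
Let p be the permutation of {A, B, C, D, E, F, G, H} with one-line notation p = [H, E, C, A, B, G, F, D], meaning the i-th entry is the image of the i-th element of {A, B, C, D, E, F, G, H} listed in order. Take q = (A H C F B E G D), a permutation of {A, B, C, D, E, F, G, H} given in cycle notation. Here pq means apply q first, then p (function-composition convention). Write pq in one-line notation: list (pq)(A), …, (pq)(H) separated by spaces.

(pq)(x) = p(q(x)). Computing each image: p(q(A)) = p(H) = D, p(q(B)) = p(E) = B, p(q(C)) = p(F) = G, p(q(D)) = p(A) = H, p(q(E)) = p(G) = F, p(q(F)) = p(B) = E, p(q(G)) = p(D) = A, p(q(H)) = p(C) = C.
Hence pq = [D B G H F E A C].

D B G H F E A C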